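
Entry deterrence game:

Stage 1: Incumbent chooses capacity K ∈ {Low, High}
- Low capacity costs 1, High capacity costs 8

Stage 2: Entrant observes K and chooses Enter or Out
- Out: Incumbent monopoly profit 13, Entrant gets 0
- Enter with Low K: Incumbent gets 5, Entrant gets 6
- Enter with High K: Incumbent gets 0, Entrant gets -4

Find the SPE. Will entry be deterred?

SPE: (High, Enter|Low, Out|High); Entry deterred. Incumbent net profit = 5

Work:
After Low K: Entrant enters (6 > 0)
After High K: Entrant stays out (-4 < 0)
Incumbent: Low → 5−1=4, High → 13−8=5
Incumbent chooses High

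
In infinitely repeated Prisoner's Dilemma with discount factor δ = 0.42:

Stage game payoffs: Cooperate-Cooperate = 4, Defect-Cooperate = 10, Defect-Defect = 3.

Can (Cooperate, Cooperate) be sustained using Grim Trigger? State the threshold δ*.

δ* = 0.8571; since δ = 0.42 < 0.8571, cooperation cannot be sustained

Work:
For Grim Trigger:
Cooperate forever: 4/(1-δ)
Defect then punished: 10 + 3·δ/(1-δ)
Need: 4/(1-δ) ≥ 10 + 3·δ/(1-δ)
Solving: δ ≥ (T-R)/(T-P) = (10-4)/(10-3) = 0.8571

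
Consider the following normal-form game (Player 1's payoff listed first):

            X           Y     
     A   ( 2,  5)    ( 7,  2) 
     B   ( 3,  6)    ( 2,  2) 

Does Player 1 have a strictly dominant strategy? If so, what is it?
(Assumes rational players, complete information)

No strictly dominant strategy exists for Player 1

Work:
A strategy strictly dominates another if it gives a strictly higher payoff against every opponent action. Compare each pair of P1's strategies column-by-column:
  A vs B: [2 vs 3, 7 vs 2] → A does not strictly dominate B (column X: 2 ≤ 3)
  B vs A: [3 vs 2, 2 vs 7] → B does not strictly dominate A (column Y: 2 ≤ 7)
No single strategy strictly dominates all others → no strictly dominant strategy.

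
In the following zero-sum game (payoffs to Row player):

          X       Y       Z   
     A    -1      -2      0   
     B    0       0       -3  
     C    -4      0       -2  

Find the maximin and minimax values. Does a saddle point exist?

Maximin = -2, Minimax = 0, Saddle: False

Work:
Row minimums: [-2, -3, -4] → maximin = -2
Column maximums: [0, 0, 0] → minimax = 0
No saddle point (maximin ≠ minimax). Mixed strategy needed.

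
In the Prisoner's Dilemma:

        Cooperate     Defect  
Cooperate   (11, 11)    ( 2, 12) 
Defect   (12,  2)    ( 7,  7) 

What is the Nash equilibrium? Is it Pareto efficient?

(Defect, Defect) is NE; not Pareto efficient

Work:
Defect dominates Cooperate for both players:
If P2 cooperates: Defect (12) > Cooperate (11)
If P2 defects: Defect (7) > Cooperate (2)
NE: (Defect, Defect) with payoff (7, 7)
But (Cooperate, Cooperate) = (11, 11) Pareto dominates (7, 7)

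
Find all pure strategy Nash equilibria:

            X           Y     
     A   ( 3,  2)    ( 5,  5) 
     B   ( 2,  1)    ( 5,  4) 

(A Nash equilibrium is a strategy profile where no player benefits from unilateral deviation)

Nash equilibrium: (A, Y), (B, Y)

Work:
Best responses:
  P1 vs X: payoffs [3, 2] → best response A (payoff 3)
  P1 vs Y: payoffs [5, 5] → best response A/B (payoff 5)
  P2 vs A: payoffs [2, 5] → best response Y (payoff 5)
  P2 vs B: payoffs [1, 4] → best response Y (payoff 4)
Mutual best responses: (A,Y), (B,Y) → Nash equilibria.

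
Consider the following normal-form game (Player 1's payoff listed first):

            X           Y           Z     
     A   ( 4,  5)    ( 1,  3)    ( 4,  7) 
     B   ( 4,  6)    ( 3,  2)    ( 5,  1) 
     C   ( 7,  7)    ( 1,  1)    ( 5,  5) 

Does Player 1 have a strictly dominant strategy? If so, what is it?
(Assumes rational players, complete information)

No strictly dominant strategy exists for Player 1

Work:
A strategy strictly dominates another if it gives a strictly higher payoff against every opponent action. Compare each pair of P1's strategies column-by-column:
  A vs B: [4 vs 4, 1 vs 3, 4 vs 5] → A does not strictly dominate B (column X: 4 ≤ 4)
  A vs C: [4 vs 7, 1 vs 1, 4 vs 5] → A does not strictly dominate C (column X: 4 ≤ 7)
  B vs A: [4 vs 4, 3 vs 1, 5 vs 4] → B does not strictly dominate A (column X: 4 ≤ 4)
  B vs C: [4 vs 7, 3 vs 1, 5 vs 5] → B does not strictly dominate C (column X: 4 ≤ 7)
  C vs A: [7 vs 4, 1 vs 1, 5 vs 4] → C does not strictly dominate A (column Y: 1 ≤ 1)
  C vs B: [7 vs 4, 1 vs 3, 5 vs 5] → C does not strictly dominate B (column Y: 1 ≤ 3)
No single strategy strictly dominates all others → no strictly dominant strategy.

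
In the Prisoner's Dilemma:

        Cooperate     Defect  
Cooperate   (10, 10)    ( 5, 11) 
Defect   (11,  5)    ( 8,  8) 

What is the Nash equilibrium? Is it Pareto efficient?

(Defect, Defect) is NE; not Pareto efficient

Work:
Defect dominates Cooperate for both players:
If P2 cooperates: Defect (11) > Cooperate (10)
If P2 defects: Defect (8) > Cooperate (5)
NE: (Defect, Defect) with payoff (8, 8)
But (Cooperate, Cooperate) = (10, 10) Pareto dominates (8, 8)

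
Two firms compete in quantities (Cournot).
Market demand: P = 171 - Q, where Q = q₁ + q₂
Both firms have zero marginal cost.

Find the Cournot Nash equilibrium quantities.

q₁* = q₂* = 57.0; P* = 57.0

Work:
Profit: π_i = P·q_i = (a - q_i - q_j)·q_i
FOC: ∂π_i/∂q_i = a - 2q_i - q_j = 0
Reaction function: q_i = (171 - q_j)/2
Symmetry: q* = 171/3 = 57.0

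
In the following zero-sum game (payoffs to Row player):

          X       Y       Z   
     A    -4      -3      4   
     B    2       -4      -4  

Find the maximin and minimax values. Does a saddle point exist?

Maximin = -4, Minimax = -3, Saddle: False

Work:
Row minimums: [-4, -4] → maximin = -4
Column maximums: [2, -3, 4] → minimax = -3
No saddle point (maximin ≠ minimax). Mixed strategy needed.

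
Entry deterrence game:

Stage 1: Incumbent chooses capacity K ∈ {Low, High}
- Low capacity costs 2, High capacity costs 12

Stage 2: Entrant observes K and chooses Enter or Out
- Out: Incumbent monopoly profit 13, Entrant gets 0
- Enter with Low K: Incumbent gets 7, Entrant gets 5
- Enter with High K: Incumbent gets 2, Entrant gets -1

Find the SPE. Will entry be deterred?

SPE: (Low, Enter|Low, Out|High); Entry not deterred. Incumbent net profit = 5, Entrant gets 5

Work:
After Low K: Entrant enters (5 > 0)
After High K: Entrant stays out (-1 < 0)
Incumbent: Low → 7−2=5, High → 13−12=1
Incumbent chooses Low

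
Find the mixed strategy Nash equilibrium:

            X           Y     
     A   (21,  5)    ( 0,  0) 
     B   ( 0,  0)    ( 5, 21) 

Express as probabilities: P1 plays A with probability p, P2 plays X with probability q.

p = 0.8077, q = 0.1923

Work:
Find probabilities that make opponent indifferent:
P2 chooses q to make P1 indifferent between A and B
P1 chooses p to make P2 indifferent between X and Y
Mixed NE: P1 plays (A: 0.8077, B: 0.1923), P2 plays (X: 0.1923, Y: 0.8077)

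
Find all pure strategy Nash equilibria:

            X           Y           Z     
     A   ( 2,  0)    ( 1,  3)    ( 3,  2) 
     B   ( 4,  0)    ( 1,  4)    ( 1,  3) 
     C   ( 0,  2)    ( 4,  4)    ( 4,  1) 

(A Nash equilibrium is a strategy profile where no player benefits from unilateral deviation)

Nash equilibrium: (C, Y)

Work:
Best responses:
  P1 vs X: payoffs [2, 4, 0] → best response B (payoff 4)
  P1 vs Y: payoffs [1, 1, 4] → best response C (payoff 4)
  P1 vs Z: payoffs [3, 1, 4] → best response C (payoff 4)
  P2 vs A: payoffs [0, 3, 2] → best response Y (payoff 3)
  P2 vs B: payoffs [0, 4, 3] → best response Y (payoff 4)
  P2 vs C: payoffs [2, 4, 1] → best response Y (payoff 4)
Mutual best responses: (C,Y) → Nash equilibria.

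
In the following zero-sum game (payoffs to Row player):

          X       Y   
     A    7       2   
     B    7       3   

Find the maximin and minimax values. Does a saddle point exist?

Maximin = 3, Minimax = 3, Saddle: True

Work:
Row minimums: [2, 3] → maximin = 3
Column maximums: [7, 3] → minimax = 3
Saddle point exists! Game value = 3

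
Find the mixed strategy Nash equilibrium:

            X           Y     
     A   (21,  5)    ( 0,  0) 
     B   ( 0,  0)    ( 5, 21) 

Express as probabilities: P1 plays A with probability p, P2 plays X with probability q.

p = 0.8077, q = 0.1923

Work:
Find probabilities that make opponent indifferent:
P2 chooses q to make P1 indifferent between A and B
P1 chooses p to make P2 indifferent between X and Y
Mixed NE: P1 plays (A: 0.8077, B: 0.1923), P2 plays (X: 0.1923, Y: 0.8077)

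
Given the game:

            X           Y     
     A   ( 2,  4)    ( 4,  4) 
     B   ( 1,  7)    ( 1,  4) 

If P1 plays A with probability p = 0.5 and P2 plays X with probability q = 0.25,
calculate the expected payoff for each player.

E[P1] = 2.25, E[P2] = 4.375

Work:
E[P1] = p·q·π₁(A,X) + p·(1-q)·π₁(A,Y) + (1-p)·q·π₁(B,X) + (1-p)·(1-q)·π₁(B,Y)
= 0.5·0.25·2 + 0.5·0.75·4 + 0.5·0.25·1 + 0.5·0.75·1
= 2.25

E[P2] = 4.375 (similar calculation)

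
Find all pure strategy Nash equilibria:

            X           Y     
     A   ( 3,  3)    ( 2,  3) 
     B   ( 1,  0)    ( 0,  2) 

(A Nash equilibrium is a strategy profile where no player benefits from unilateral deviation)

Nash equilibrium: (A, X), (A, Y)

Work:
Best responses:
  P1 vs X: payoffs [3, 1] → best response A (payoff 3)
  P1 vs Y: payoffs [2, 0] → best response A (payoff 2)
  P2 vs A: payoffs [3, 3] → best response X/Y (payoff 3)
  P2 vs B: payoffs [0, 2] → best response Y (payoff 2)
Mutual best responses: (A,X), (A,Y) → Nash equilibria.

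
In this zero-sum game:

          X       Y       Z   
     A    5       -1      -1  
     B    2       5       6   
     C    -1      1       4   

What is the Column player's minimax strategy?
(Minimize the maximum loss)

Column should play X or Y (all achieve the minimum), value = 5

Work:
Column player minimizes Row's maximum payoff:
Column X: max payoff to Row = 5
Column Y: max payoff to Row = 5
Column Z: max payoff to Row = 6
Minimum is 5, achieved by columns X, Y (tied).
Each of X or Y is a minimax strategy.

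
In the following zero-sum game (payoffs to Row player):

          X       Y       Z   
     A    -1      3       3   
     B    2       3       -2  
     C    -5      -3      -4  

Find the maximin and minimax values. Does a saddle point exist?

Maximin = -1, Minimax = 2, Saddle: False

Work:
Row minimums: [-1, -2, -5] → maximin = -1
Column maximums: [2, 3, 3] → minimax = 2
No saddle point (maximin ≠ minimax). Mixed strategy needed.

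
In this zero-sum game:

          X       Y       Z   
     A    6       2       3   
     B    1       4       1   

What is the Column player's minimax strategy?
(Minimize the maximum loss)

Column should play Z, value = 3

Work:
Column player minimizes Row's maximum payoff:
Column X: max payoff to Row = 6
Column Y: max payoff to Row = 4
Column Z: max payoff to Row = 3
Minimum is 3, achieved by column Z.
Minimax strategy: Z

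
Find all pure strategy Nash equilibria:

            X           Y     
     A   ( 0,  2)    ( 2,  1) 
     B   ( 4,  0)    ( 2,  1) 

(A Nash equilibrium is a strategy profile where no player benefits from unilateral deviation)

Nash equilibrium: (B, Y)

Work:
Best responses:
  P1 vs X: payoffs [0, 4] → best response B (payoff 4)
  P1 vs Y: payoffs [2, 2] → best response A/B (payoff 2)
  P2 vs A: payoffs [2, 1] → best response X (payoff 2)
  P2 vs B: payoffs [0, 1] → best response Y (payoff 1)
Mutual best responses: (B,Y) → Nash equilibria.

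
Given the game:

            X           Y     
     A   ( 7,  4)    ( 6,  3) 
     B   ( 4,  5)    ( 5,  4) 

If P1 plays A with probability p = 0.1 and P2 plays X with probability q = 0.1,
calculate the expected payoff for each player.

E[P1] = 5.02, E[P2] = 4.0

Work:
E[P1] = p·q·π₁(A,X) + p·(1-q)·π₁(A,Y) + (1-p)·q·π₁(B,X) + (1-p)·(1-q)·π₁(B,Y)
= 0.1·0.1·7 + 0.1·0.9·6 + 0.9·0.1·4 + 0.9·0.9·5
= 5.02

E[P2] = 4.0 (similar calculation)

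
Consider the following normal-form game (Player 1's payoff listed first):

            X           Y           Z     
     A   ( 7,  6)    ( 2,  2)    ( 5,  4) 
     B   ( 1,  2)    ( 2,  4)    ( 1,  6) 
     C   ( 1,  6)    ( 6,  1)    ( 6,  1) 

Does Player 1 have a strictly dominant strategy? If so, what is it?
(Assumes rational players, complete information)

No strictly dominant strategy exists for Player 1

Work:
A strategy strictly dominates another if it gives a strictly higher payoff against every opponent action. Compare each pair of P1's strategies column-by-column:
  A vs B: [7 vs 1, 2 vs 2, 5 vs 1] → A does not strictly dominate B (column Y: 2 ≤ 2)
  A vs C: [7 vs 1, 2 vs 6, 5 vs 6] → A does not strictly dominate C (column Y: 2 ≤ 6)
  B vs A: [1 vs 7, 2 vs 2, 1 vs 5] → B does not strictly dominate A (column X: 1 ≤ 7)
  B vs C: [1 vs 1, 2 vs 6, 1 vs 6] → B does not strictly dominate C (column X: 1 ≤ 1)
  C vs A: [1 vs 7, 6 vs 2, 6 vs 5] → C does not strictly dominate A (column X: 1 ≤ 7)
  C vs B: [1 vs 1, 6 vs 2, 6 vs 1] → C does not strictly dominate B (column X: 1 ≤ 1)
No single strategy strictly dominates all others → no strictly dominant strategy.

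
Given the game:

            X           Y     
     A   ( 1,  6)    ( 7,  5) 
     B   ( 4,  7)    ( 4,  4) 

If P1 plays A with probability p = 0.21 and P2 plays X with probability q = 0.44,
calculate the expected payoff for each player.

E[P1] = 4.0756, E[P2] = 5.3452

Work:
E[P1] = p·q·π₁(A,X) + p·(1-q)·π₁(A,Y) + (1-p)·q·π₁(B,X) + (1-p)·(1-q)·π₁(B,Y)
= 0.21·0.44·1 + 0.21·0.56·7 + 0.79·0.44·4 + 0.79·0.56·4
= 4.0756

E[P2] = 5.3452 (similar calculation)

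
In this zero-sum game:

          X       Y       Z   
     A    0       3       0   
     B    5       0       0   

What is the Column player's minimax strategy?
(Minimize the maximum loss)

Column should play Z, value = 0

Work:
Column player minimizes Row's maximum payoff:
Column X: max payoff to Row = 5
Column Y: max payoff to Row = 3
Column Z: max payoff to Row = 0
Minimum is 0, achieved by column Z.
Minimax strategy: Z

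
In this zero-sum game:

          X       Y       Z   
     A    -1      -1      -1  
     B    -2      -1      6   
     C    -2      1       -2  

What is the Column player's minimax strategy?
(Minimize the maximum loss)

Column should play X, value = -1

Work:
Column player minimizes Row's maximum payoff:
Column X: max payoff to Row = -1
Column Y: max payoff to Row = 1
Column Z: max payoff to Row = 6
Minimum is -1, achieved by column X.
Minimax strategy: X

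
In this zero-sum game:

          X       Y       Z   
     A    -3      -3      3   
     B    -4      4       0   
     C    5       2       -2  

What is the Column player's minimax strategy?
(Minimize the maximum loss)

Column should play Z, value = 3

Work:
Column player minimizes Row's maximum payoff:
Column X: max payoff to Row = 5
Column Y: max payoff to Row = 4
Column Z: max payoff to Row = 3
Minimum is 3, achieved by column Z.
Minimax strategy: Z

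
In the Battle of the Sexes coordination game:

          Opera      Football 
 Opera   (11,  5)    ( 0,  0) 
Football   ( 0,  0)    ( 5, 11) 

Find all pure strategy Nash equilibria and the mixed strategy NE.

Pure NE: (Opera, Opera) and (Football, Football); Mixed NE: p = 0.6875, q = 0.3125

Work:
Check pure NE:
(Opera, Opera): (11, 5) - no unilateral deviation beneficial
(Football, Football): (5, 11) - no unilateral deviation beneficial
Mixed NE: P1 plays Opera with p = 0.6875, P2 plays Opera with q = 0.3125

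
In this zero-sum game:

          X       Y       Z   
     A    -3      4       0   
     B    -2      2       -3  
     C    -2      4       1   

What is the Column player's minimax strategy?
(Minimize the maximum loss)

Column should play X, value = -2

Work:
Column player minimizes Row's maximum payoff:
Column X: max payoff to Row = -2
Column Y: max payoff to Row = 4
Column Z: max payoff to Row = 1
Minimum is -2, achieved by column X.
Minimax strategy: X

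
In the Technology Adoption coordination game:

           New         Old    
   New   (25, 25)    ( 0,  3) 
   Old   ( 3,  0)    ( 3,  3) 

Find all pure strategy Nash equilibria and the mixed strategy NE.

Pure NE: (New, New) and (Old, Old); Mixed NE: p = 0.12, q = 0.12

Work:
Check pure NE:
(New, New): (25, 25) - no unilateral deviation beneficial
(Old, Old): (3, 3) - no unilateral deviation beneficial
Mixed NE: P1 plays New with p = 0.12, P2 plays New with q = 0.12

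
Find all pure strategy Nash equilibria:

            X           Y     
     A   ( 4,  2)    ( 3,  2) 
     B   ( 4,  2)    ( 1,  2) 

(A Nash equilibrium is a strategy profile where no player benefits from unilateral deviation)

Nash equilibrium: (A, X), (A, Y), (B, X)

Work:
Best responses:
  P1 vs X: payoffs [4, 4] → best response A/B (payoff 4)
  P1 vs Y: payoffs [3, 1] → best response A (payoff 3)
  P2 vs A: payoffs [2, 2] → best response X/Y (payoff 2)
  P2 vs B: payoffs [2, 2] → best response X/Y (payoff 2)
Mutual best responses: (A,X), (A,Y), (B,X) → Nash equilibria.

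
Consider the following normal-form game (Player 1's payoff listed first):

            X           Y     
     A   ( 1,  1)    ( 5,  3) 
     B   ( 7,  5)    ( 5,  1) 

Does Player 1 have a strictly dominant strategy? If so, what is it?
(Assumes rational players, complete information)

No strictly dominant strategy exists for Player 1

Work:
A strategy strictly dominates another if it gives a strictly higher payoff against every opponent action. Compare each pair of P1's strategies column-by-column:
  A vs B: [1 vs 7, 5 vs 5] → A does not strictly dominate B (column X: 1 ≤ 7)
  B vs A: [7 vs 1, 5 vs 5] → B does not strictly dominate A (column Y: 5 ≤ 5)
No single strategy strictly dominates all others → no strictly dominant strategy.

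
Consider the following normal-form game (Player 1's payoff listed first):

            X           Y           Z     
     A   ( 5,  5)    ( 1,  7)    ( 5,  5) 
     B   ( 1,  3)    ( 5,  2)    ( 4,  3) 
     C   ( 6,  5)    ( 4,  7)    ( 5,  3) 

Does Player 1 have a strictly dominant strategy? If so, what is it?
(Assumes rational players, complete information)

No strictly dominant strategy exists for Player 1

Work:
A strategy strictly dominates another if it gives a strictly higher payoff against every opponent action. Compare each pair of P1's strategies column-by-column:
  A vs B: [5 vs 1, 1 vs 5, 5 vs 4] → A does not strictly dominate B (column Y: 1 ≤ 5)
  A vs C: [5 vs 6, 1 vs 4, 5 vs 5] → A does not strictly dominate C (column X: 5 ≤ 6)
  B vs A: [1 vs 5, 5 vs 1, 4 vs 5] → B does not strictly dominate A (column X: 1 ≤ 5)
  B vs C: [1 vs 6, 5 vs 4, 4 vs 5] → B does not strictly dominate C (column X: 1 ≤ 6)
  C vs A: [6 vs 5, 4 vs 1, 5 vs 5] → C does not strictly dominate A (column Z: 5 ≤ 5)
  C vs B: [6 vs 1, 4 vs 5, 5 vs 4] → C does not strictly dominate B (column Y: 4 ≤ 5)
No single strategy strictly dominates all others → no strictly dominant strategy.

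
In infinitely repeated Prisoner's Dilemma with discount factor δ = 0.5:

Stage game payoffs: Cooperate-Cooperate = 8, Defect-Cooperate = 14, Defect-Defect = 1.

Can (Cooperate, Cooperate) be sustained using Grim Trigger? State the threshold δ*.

δ* = 0.4615; since δ = 0.5 ≥ 0.4615, cooperation can be sustained

Work:
For Grim Trigger:
Cooperate forever: 8/(1-δ)
Defect then punished: 14 + 1·δ/(1-δ)
Need: 8/(1-δ) ≥ 14 + 1·δ/(1-δ)
Solving: δ ≥ (T-R)/(T-P) = (14-8)/(14-1) = 0.4615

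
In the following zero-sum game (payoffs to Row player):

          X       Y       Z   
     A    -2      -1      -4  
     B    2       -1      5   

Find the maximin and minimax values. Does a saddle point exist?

Maximin = -1, Minimax = -1, Saddle: True

Work:
Row minimums: [-4, -1] → maximin = -1
Column maximums: [2, -1, 5] → minimax = -1
Saddle point exists! Game value = -1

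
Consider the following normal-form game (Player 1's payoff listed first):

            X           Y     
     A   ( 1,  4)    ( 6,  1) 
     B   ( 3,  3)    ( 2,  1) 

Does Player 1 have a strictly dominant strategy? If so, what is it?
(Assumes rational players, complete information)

No strictly dominant strategy exists for Player 1

Work:
A strategy strictly dominates another if it gives a strictly higher payoff against every opponent action. Compare each pair of P1's strategies column-by-column:
  A vs B: [1 vs 3, 6 vs 2] → A does not strictly dominate B (column X: 1 ≤ 3)
  B vs A: [3 vs 1, 2 vs 6] → B does not strictly dominate A (column Y: 2 ≤ 6)
No single strategy strictly dominates all others → no strictly dominant strategy.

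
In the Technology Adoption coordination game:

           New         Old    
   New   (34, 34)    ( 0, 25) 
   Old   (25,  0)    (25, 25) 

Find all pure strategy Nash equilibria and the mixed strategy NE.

Pure NE: (New, New) and (Old, Old); Mixed NE: p = 0.7353, q = 0.7353

Work:
Check pure NE:
(New, New): (34, 34) - no unilateral deviation beneficial
(Old, Old): (25, 25) - no unilateral deviation beneficial
Mixed NE: P1 plays New with p = 0.7353, P2 plays New with q = 0.7353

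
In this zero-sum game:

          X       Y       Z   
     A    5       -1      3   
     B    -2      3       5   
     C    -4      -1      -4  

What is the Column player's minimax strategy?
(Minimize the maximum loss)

Column should play Y, value = 3

Work:
Column player minimizes Row's maximum payoff:
Column X: max payoff to Row = 5
Column Y: max payoff to Row = 3
Column Z: max payoff to Row = 5
Minimum is 3, achieved by column Y.
Minimax strategy: Y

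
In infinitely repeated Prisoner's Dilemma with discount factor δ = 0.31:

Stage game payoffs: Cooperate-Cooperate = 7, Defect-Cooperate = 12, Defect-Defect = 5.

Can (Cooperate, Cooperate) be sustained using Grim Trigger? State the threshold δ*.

δ* = 0.7143; since δ = 0.31 < 0.7143, cooperation cannot be sustained

Work:
For Grim Trigger:
Cooperate forever: 7/(1-δ)
Defect then punished: 12 + 5·δ/(1-δ)
Need: 7/(1-δ) ≥ 12 + 5·δ/(1-δ)
Solving: δ ≥ (T-R)/(T-P) = (12-7)/(12-5) = 0.7143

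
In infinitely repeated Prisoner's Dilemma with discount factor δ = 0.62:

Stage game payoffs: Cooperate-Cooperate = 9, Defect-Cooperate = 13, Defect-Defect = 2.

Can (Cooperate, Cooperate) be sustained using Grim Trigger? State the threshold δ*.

δ* = 0.3636; since δ = 0.62 ≥ 0.3636, cooperation can be sustained

Work:
For Grim Trigger:
Cooperate forever: 9/(1-δ)
Defect then punished: 13 + 2·δ/(1-δ)
Need: 9/(1-δ) ≥ 13 + 2·δ/(1-δ)
Solving: δ ≥ (T-R)/(T-P) = (13-9)/(13-2) = 0.3636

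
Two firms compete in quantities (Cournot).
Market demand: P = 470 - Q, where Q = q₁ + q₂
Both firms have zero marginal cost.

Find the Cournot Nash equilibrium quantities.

q₁* = q₂* = 156.67; P* = 156.67

Work:
Profit: π_i = P·q_i = (a - q_i - q_j)·q_i
FOC: ∂π_i/∂q_i = a - 2q_i - q_j = 0
Reaction function: q_i = (470 - q_j)/2
Symmetry: q* = 470/3 = 156.67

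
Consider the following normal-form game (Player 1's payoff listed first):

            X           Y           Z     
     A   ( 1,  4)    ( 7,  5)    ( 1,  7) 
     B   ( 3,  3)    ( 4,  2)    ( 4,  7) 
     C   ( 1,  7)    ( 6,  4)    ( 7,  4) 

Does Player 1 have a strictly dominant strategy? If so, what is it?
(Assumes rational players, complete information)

No strictly dominant strategy exists for Player 1

Work:
A strategy strictly dominates another if it gives a strictly higher payoff against every opponent action. Compare each pair of P1's strategies column-by-column:
  A vs B: [1 vs 3, 7 vs 4, 1 vs 4] → A does not strictly dominate B (column X: 1 ≤ 3)
  A vs C: [1 vs 1, 7 vs 6, 1 vs 7] → A does not strictly dominate C (column X: 1 ≤ 1)
  B vs A: [3 vs 1, 4 vs 7, 4 vs 1] → B does not strictly dominate A (column Y: 4 ≤ 7)
  B vs C: [3 vs 1, 4 vs 6, 4 vs 7] → B does not strictly dominate C (column Y: 4 ≤ 6)
  C vs A: [1 vs 1, 6 vs 7, 7 vs 1] → C does not strictly dominate A (column X: 1 ≤ 1)
  C vs B: [1 vs 3, 6 vs 4, 7 vs 4] → C does not strictly dominate B (column X: 1 ≤ 3)
No single strategy strictly dominates all others → no strictly dominant strategy.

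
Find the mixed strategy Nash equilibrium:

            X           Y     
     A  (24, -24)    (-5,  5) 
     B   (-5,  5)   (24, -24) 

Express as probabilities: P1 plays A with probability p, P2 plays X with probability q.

p = 0.5, q = 0.5

Work:
Find probabilities that make opponent indifferent:
P2 chooses q to make P1 indifferent between A and B
P1 chooses p to make P2 indifferent between X and Y
Mixed NE: P1 plays (A: 0.5, B: 0.5), P2 plays (X: 0.5, Y: 0.5)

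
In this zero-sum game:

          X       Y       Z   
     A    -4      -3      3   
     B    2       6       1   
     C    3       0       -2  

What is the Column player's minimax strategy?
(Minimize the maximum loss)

Column should play X or Z (all achieve the minimum), value = 3

Work:
Column player minimizes Row's maximum payoff:
Column X: max payoff to Row = 3
Column Y: max payoff to Row = 6
Column Z: max payoff to Row = 3
Minimum is 3, achieved by columns X, Z (tied).
Each of X or Z is a minimax strategy.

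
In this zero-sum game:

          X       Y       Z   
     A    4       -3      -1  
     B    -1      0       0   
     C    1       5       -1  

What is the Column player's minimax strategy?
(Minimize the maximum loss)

Column should play Z, value = 0

Work:
Column player minimizes Row's maximum payoff:
Column X: max payoff to Row = 4
Column Y: max payoff to Row = 5
Column Z: max payoff to Row = 0
Minimum is 0, achieved by column Z.
Minimax strategy: Z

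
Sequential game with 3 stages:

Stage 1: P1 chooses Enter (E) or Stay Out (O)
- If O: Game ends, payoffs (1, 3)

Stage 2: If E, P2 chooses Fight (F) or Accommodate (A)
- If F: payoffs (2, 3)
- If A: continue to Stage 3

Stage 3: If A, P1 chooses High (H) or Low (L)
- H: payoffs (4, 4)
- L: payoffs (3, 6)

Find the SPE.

SPE: (E, A, H); Outcome (4, 4)

Work:
Stage 3: P1 chooses H (4 vs 3)
Stage 2: P2: F->3, A->4 (anticipating H). Choose A
Stage 1: P1: O->1, E->4 (anticipating A, H). Choose E
SPE path: E -> A -> H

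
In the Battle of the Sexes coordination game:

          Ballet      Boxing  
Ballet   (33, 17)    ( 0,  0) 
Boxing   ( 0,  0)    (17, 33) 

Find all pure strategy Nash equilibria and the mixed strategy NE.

Pure NE: (Ballet, Ballet) and (Boxing, Boxing); Mixed NE: p = 0.66, q = 0.34

Work:
Check pure NE:
(Ballet, Ballet): (33, 17) - no unilateral deviation beneficial
(Boxing, Boxing): (17, 33) - no unilateral deviation beneficial
Mixed NE: P1 plays Ballet with p = 0.66, P2 plays Ballet with q = 0.34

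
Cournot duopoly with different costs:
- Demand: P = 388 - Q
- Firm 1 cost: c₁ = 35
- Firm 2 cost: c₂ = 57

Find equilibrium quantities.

q₁* = 125.0, q₂* = 103.0

Work:
Reaction: q₁ = (388 - 35 - q₂)/2
Reaction: q₂ = (388 - 57 - q₁)/2
Solve simultaneously:
q₁* = (388 - 2×35 + 57)/3 = 125.0
q₂* = (388 - 2×57 + 35)/3 = 103.0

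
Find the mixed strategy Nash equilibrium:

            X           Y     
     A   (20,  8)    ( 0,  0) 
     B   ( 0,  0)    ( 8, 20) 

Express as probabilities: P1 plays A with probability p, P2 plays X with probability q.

p = 0.7143, q = 0.2857

Work:
Find probabilities that make opponent indifferent:
P2 chooses q to make P1 indifferent between A and B
P1 chooses p to make P2 indifferent between X and Y
Mixed NE: P1 plays (A: 0.7143, B: 0.2857), P2 plays (X: 0.2857, Y: 0.7143)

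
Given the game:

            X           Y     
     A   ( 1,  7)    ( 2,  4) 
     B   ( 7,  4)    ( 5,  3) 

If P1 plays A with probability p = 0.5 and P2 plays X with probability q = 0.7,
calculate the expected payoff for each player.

E[P1] = 3.85, E[P2] = 4.9

Work:
E[P1] = p·q·π₁(A,X) + p·(1-q)·π₁(A,Y) + (1-p)·q·π₁(B,X) + (1-p)·(1-q)·π₁(B,Y)
= 0.5·0.7·1 + 0.5·0.3·2 + 0.5·0.7·7 + 0.5·0.3·5
= 3.85

E[P2] = 4.9 (similar calculation)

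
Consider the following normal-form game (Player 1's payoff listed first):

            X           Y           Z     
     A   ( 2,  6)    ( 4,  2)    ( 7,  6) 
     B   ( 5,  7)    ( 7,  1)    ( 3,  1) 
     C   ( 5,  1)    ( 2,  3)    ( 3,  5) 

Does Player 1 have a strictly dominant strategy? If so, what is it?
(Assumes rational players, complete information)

No strictly dominant strategy exists for Player 1

Work:
A strategy strictly dominates another if it gives a strictly higher payoff against every opponent action. Compare each pair of P1's strategies column-by-column:
  A vs B: [2 vs 5, 4 vs 7, 7 vs 3] → A does not strictly dominate B (column X: 2 ≤ 5)
  A vs C: [2 vs 5, 4 vs 2, 7 vs 3] → A does not strictly dominate C (column X: 2 ≤ 5)
  B vs A: [5 vs 2, 7 vs 4, 3 vs 7] → B does not strictly dominate A (column Z: 3 ≤ 7)
  B vs C: [5 vs 5, 7 vs 2, 3 vs 3] → B does not strictly dominate C (column X: 5 ≤ 5)
  C vs A: [5 vs 2, 2 vs 4, 3 vs 7] → C does not strictly dominate A (column Y: 2 ≤ 4)
  C vs B: [5 vs 5, 2 vs 7, 3 vs 3] → C does not strictly dominate B (column X: 5 ≤ 5)
No single strategy strictly dominates all others → no strictly dominant strategy.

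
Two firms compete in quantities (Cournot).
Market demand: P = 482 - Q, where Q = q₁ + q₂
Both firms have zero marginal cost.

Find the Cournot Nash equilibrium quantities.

q₁* = q₂* = 160.67; P* = 160.67

Work:
Profit: π_i = P·q_i = (a - q_i - q_j)·q_i
FOC: ∂π_i/∂q_i = a - 2q_i - q_j = 0
Reaction function: q_i = (482 - q_j)/2
Symmetry: q* = 482/3 = 160.67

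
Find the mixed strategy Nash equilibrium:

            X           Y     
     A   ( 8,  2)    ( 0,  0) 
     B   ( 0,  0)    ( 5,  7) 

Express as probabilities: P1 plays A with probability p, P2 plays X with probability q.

p = 0.7778, q = 0.3846

Work:
Find probabilities that make opponent indifferent:
P2 chooses q to make P1 indifferent between A and B
P1 chooses p to make P2 indifferent between X and Y
Mixed NE: P1 plays (A: 0.7778, B: 0.2222), P2 plays (X: 0.3846, Y: 0.6154)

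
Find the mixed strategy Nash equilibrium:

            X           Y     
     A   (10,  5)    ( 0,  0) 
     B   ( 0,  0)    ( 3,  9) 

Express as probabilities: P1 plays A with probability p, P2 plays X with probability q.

p = 0.6429, q = 0.2308

Work:
Find probabilities that make opponent indifferent:
P2 chooses q to make P1 indifferent between A and B
P1 chooses p to make P2 indifferent between X and Y
Mixed NE: P1 plays (A: 0.6429, B: 0.3571), P2 plays (X: 0.2308, Y: 0.7692)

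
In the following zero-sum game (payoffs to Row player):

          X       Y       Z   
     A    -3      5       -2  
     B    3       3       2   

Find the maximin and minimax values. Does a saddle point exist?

Maximin = 2, Minimax = 2, Saddle: True

Work:
Row minimums: [-3, 2] → maximin = 2
Column maximums: [3, 5, 2] → minimax = 2
Saddle point exists! Game value = 2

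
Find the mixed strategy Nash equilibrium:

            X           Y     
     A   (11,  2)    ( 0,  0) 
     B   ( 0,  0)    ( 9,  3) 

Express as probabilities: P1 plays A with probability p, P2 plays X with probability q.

p = 0.6, q = 0.45

Work:
Find probabilities that make opponent indifferent:
P2 chooses q to make P1 indifferent between A and B
P1 chooses p to make P2 indifferent between X and Y
Mixed NE: P1 plays (A: 0.6, B: 0.4), P2 plays (X: 0.45, Y: 0.55)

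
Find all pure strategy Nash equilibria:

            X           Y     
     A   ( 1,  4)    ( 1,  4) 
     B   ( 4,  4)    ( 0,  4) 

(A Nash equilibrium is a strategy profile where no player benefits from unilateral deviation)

Nash equilibrium: (A, Y), (B, X)

Work:
Best responses:
  P1 vs X: payoffs [1, 4] → best response B (payoff 4)
  P1 vs Y: payoffs [1, 0] → best response A (payoff 1)
  P2 vs A: payoffs [4, 4] → best response X/Y (payoff 4)
  P2 vs B: payoffs [4, 4] → best response X/Y (payoff 4)
Mutual best responses: (A,Y), (B,X) → Nash equilibria.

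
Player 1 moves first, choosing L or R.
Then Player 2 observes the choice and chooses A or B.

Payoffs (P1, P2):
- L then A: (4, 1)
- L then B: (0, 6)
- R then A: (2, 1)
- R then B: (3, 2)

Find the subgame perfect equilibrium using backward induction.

P1 plays R, P2 plays B after L and B after R; Payoff (3, 2)

Work:
Backward induction:
After L: P2 chooses B → P1 gets 0
After R: P2 chooses B → P1 gets 3
P1 chooses R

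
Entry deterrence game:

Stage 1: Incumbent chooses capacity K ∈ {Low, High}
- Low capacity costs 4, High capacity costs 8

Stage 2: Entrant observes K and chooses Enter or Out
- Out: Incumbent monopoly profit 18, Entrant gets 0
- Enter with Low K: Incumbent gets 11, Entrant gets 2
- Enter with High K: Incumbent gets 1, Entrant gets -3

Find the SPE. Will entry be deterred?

SPE: (High, Enter|Low, Out|High); Entry deterred. Incumbent net profit = 10

Work:
After Low K: Entrant enters (2 > 0)
After High K: Entrant stays out (-3 < 0)
Incumbent: Low → 11−4=7, High → 18−8=10
Incumbent chooses High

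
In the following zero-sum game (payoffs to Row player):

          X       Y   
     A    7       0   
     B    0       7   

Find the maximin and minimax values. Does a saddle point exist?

Maximin = 0, Minimax = 7, Saddle: False

Work:
Row minimums: [0, 0] → maximin = 0
Column maximums: [7, 7] → minimax = 7
No saddle point (maximin ≠ minimax). Mixed strategy needed.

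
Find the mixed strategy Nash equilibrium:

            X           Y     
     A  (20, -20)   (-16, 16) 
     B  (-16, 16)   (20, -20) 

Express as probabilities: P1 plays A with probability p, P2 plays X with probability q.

p = 0.5, q = 0.5

Work:
Find probabilities that make opponent indifferent:
P2 chooses q to make P1 indifferent between A and B
P1 chooses p to make P2 indifferent between X and Y
Mixed NE: P1 plays (A: 0.5, B: 0.5), P2 plays (X: 0.5, Y: 0.5)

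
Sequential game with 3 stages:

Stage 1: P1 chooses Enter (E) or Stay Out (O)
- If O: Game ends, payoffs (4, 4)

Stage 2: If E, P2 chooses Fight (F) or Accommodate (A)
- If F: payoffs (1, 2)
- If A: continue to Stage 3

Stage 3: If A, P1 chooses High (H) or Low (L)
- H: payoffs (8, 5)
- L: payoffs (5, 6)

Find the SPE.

SPE: (E, A, H); Outcome (8, 5)

Work:
Stage 3: P1 chooses H (8 vs 5)
Stage 2: P2: F->2, A->5 (anticipating H). Choose A
Stage 1: P1: O->4, E->8 (anticipating A, H). Choose E
SPE path: E -> A -> H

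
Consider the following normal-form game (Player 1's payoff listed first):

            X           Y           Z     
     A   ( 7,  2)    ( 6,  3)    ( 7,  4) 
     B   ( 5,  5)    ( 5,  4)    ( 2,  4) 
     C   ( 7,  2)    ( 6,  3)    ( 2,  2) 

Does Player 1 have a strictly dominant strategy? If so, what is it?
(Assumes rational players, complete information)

No strictly dominant strategy exists for Player 1

Work:
A strategy strictly dominates another if it gives a strictly higher payoff against every opponent action. Compare each pair of P1's strategies column-by-column:
  A vs B: [7 vs 5, 6 vs 5, 7 vs 2] → A strictly dominates B
  A vs C: [7 vs 7, 6 vs 6, 7 vs 2] → A does not strictly dominate C (column X: 7 ≤ 7)
  B vs A: [5 vs 7, 5 vs 6, 2 vs 7] → B does not strictly dominate A (column X: 5 ≤ 7)
  B vs C: [5 vs 7, 5 vs 6, 2 vs 2] → B does not strictly dominate C (column X: 5 ≤ 7)
  C vs A: [7 vs 7, 6 vs 6, 2 vs 7] → C does not strictly dominate A (column X: 7 ≤ 7)
  C vs B: [7 vs 5, 6 vs 5, 2 vs 2] → C does not strictly dominate B (column Z: 2 ≤ 2)
No single strategy strictly dominates all others → no strictly dominant strategy.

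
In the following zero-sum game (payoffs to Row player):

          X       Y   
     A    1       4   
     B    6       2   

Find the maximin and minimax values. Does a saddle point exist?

Maximin = 2, Minimax = 4, Saddle: False

Work:
Row minimums: [1, 2] → maximin = 2
Column maximums: [6, 4] → minimax = 4
No saddle point (maximin ≠ minimax). Mixed strategy needed.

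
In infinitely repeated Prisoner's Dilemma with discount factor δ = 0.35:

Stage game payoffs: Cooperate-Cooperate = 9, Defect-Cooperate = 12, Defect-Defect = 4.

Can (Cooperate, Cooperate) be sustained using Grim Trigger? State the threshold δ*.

δ* = 0.375; since δ = 0.35 < 0.375, cooperation cannot be sustained

Work:
For Grim Trigger:
Cooperate forever: 9/(1-δ)
Defect then punished: 12 + 4·δ/(1-δ)
Need: 9/(1-δ) ≥ 12 + 4·δ/(1-δ)
Solving: δ ≥ (T-R)/(T-P) = (12-9)/(12-4) = 0.375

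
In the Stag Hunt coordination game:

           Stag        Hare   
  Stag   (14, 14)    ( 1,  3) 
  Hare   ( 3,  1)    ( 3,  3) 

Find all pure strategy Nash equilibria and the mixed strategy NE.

Pure NE: (Stag, Stag) and (Hare, Hare); Mixed NE: p = 0.1538, q = 0.1538

Work:
Check pure NE:
(Stag, Stag): (14, 14) - no unilateral deviation beneficial
(Hare, Hare): (3, 3) - no unilateral deviation beneficial
Mixed NE: P1 plays Stag with p = 0.1538, P2 plays Stag with q = 0.1538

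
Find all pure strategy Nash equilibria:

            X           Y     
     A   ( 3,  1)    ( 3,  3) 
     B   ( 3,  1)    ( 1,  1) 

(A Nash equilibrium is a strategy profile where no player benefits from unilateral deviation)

Nash equilibrium: (A, Y), (B, X)

Work:
Best responses:
  P1 vs X: payoffs [3, 3] → best response A/B (payoff 3)
  P1 vs Y: payoffs [3, 1] → best response A (payoff 3)
  P2 vs A: payoffs [1, 3] → best response Y (payoff 3)
  P2 vs B: payoffs [1, 1] → best response X/Y (payoff 1)
Mutual best responses: (A,Y), (B,X) → Nash equilibria.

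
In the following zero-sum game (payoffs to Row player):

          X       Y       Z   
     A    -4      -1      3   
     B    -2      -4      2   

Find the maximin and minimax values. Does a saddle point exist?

Maximin = -4, Minimax = -2, Saddle: False

Work:
Row minimums: [-4, -4] → maximin = -4
Column maximums: [-2, -1, 3] → minimax = -2
No saddle point (maximin ≠ minimax). Mixed strategy needed.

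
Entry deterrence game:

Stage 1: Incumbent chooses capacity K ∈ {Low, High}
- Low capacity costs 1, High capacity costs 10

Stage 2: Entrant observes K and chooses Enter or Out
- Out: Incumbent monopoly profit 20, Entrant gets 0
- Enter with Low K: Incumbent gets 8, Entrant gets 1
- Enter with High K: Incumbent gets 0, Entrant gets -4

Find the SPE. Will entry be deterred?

SPE: (High, Enter|Low, Out|High); Entry deterred. Incumbent net profit = 10

Work:
After Low K: Entrant enters (1 > 0)
After High K: Entrant stays out (-4 < 0)
Incumbent: Low → 8−1=7, High → 20−10=10
Incumbent chooses High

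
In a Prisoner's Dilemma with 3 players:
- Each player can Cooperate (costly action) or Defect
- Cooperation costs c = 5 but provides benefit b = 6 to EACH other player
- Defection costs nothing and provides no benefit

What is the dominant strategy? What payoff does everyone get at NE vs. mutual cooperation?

Dominant: Defect; NE payoff = 0; Coop payoff = 7

Work:
Defect dominates (saves cost c = 5, benefit to others is external)
NE: All defect → everyone gets 0
If all cooperate: each receives (2)×6 - 5 = 7
Social dilemma: 7 > 0 but NE gives 0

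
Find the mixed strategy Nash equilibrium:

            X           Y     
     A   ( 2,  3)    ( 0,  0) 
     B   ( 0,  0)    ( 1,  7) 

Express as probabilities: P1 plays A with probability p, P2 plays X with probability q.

p = 0.7, q = 0.3333

Work:
Find probabilities that make opponent indifferent:
P2 chooses q to make P1 indifferent between A and B
P1 chooses p to make P2 indifferent between X and Y
Mixed NE: P1 plays (A: 0.7, B: 0.3), P2 plays (X: 0.3333, Y: 0.6667)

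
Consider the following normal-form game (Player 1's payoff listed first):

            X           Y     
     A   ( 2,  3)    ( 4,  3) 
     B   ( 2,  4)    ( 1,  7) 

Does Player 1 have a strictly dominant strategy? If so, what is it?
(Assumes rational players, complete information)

No strictly dominant strategy exists for Player 1

Work:
A strategy strictly dominates another if it gives a strictly higher payoff against every opponent action. Compare each pair of P1's strategies column-by-column:
  A vs B: [2 vs 2, 4 vs 1] → A does not strictly dominate B (column X: 2 ≤ 2)
  B vs A: [2 vs 2, 1 vs 4] → B does not strictly dominate A (column X: 2 ≤ 2)
No single strategy strictly dominates all others → no strictly dominant strategy.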